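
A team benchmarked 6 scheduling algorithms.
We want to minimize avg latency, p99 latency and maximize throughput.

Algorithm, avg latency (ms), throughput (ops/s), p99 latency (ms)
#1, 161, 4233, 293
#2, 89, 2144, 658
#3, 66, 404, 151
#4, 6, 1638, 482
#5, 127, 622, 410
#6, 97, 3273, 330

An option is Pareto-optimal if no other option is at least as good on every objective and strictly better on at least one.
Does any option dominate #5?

#6 vs #5: avg latency 97≤127, throughput 3273≥622, p99 latency 330≤410 — #6 is at least as good on every objective and strictly better on at least one, so #6 dominates #5.

Yes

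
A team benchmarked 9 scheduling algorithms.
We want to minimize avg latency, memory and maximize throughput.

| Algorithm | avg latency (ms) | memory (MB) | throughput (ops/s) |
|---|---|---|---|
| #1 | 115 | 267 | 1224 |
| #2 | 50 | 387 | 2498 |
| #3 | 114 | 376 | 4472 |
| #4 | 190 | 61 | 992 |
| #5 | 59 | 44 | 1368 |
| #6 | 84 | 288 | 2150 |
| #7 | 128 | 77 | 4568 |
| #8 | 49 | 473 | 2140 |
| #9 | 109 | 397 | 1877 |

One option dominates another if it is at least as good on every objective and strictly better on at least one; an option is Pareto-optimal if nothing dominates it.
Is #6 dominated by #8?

#8 vs #6: #8 is worse on memory (473 vs 288), so it does not dominate #6.

No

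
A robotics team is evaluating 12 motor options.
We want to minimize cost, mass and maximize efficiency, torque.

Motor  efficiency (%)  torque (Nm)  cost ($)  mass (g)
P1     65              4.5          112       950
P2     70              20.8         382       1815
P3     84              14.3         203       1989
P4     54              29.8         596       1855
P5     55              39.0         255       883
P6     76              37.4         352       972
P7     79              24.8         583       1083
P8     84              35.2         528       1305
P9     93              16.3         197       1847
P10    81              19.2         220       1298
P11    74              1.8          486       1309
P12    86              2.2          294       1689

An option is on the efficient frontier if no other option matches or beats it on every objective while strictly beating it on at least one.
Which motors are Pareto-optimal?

P1, P5, P6, P7, P8, P9, P10, P12

P1: not dominated (best cost).
P2: dominated by P6 (efficiency 76≥70, torque 37.4≥20.8, cost 352≤382, mass 972≤1815).
P3: dominated by P9 (efficiency 93≥84, torque 16.3≥14.3, cost 197≤203, mass 1847≤1989).
P4: dominated by P5 (efficiency 55≥54, torque 39.0≥29.8, cost 255≤596, mass 883≤1855).
P5: not dominated (best torque).
P6: not dominated.
P7: not dominated.
P8: not dominated.
P9: not dominated (best efficiency).
P10: not dominated.
P11: dominated by P6 (efficiency 76≥74, torque 37.4≥1.8, cost 352≤486, mass 972≤1309).
P12: not dominated.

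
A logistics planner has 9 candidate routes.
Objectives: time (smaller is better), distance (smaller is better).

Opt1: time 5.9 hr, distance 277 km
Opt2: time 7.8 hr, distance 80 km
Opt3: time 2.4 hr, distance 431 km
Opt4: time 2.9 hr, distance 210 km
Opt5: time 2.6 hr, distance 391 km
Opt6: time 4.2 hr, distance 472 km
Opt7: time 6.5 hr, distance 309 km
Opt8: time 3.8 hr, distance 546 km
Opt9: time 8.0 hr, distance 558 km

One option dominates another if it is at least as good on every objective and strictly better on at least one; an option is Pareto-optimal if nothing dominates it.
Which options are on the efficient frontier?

Opt1: dominated by Opt4 (time 2.9≤5.9, distance 210≤277).
Opt2: not dominated (best distance).
Opt3: not dominated (best time).
Opt4: not dominated.
Opt5: not dominated.
Opt6: dominated by Opt3 (time 2.4≤4.2, distance 431≤472).
Opt7: dominated by Opt1 (time 5.9≤6.5, distance 277≤309).
Opt8: dominated by Opt3 (time 2.4≤3.8, distance 431≤546).
Opt9: dominated by Opt1 (time 5.9≤8.0, distance 277≤558).

Opt2, Opt3, Opt4, Opt5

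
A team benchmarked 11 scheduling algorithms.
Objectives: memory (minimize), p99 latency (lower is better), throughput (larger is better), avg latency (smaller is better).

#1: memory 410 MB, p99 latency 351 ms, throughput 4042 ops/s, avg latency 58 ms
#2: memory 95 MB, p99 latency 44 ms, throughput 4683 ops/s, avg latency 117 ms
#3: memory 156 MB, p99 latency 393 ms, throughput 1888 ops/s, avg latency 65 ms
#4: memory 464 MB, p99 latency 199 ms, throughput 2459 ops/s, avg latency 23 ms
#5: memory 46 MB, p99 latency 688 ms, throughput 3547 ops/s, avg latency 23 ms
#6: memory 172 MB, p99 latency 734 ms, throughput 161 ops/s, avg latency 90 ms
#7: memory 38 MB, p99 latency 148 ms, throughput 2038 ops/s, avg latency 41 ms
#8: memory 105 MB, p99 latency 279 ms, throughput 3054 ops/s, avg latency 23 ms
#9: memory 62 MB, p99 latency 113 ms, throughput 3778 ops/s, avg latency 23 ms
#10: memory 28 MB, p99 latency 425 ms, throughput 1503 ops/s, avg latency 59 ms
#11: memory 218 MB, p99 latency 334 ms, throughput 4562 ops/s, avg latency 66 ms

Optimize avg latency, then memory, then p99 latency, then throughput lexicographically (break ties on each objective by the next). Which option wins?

First minimize avg latency: best is 23, kept {#4, #5, #8, #9}.
Then minimize memory: best is 46, kept {#5}.

#5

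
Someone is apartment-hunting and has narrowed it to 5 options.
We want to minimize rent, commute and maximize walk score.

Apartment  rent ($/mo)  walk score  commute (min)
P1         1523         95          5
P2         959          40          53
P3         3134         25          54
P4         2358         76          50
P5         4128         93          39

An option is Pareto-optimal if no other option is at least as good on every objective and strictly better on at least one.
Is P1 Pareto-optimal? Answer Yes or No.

P2: worse on walk score (40 vs 95).
P3: worse on rent (3134 vs 1523).
P4: worse on rent (2358 vs 1523).
P5: worse on rent (4128 vs 1523).
No option is at least as good as P1 on every objective and strictly better on one.

Yes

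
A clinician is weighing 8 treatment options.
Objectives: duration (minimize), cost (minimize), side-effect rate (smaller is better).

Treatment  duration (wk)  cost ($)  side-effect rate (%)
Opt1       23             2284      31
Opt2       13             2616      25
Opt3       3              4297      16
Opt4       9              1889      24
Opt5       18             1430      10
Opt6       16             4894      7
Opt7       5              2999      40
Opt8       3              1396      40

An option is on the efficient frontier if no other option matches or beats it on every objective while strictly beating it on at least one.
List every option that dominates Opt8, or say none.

none

Opt1: worse on duration (23 vs 3).
Opt2: worse on duration (13 vs 3).
Opt3: worse on cost (4297 vs 1396).
Opt4: worse on duration (9 vs 3).
Opt5: worse on duration (18 vs 3).
Opt6: worse on duration (16 vs 3).
Opt7: worse on duration (5 vs 3).
No option dominates Opt8.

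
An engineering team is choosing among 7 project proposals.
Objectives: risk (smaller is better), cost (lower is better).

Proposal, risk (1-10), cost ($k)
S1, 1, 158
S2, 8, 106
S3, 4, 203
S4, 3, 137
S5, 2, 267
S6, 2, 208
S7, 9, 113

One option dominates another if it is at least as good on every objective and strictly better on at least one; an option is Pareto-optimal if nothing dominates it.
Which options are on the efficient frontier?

S1, S2, S4

S1: not dominated (best risk).
S2: not dominated (best cost).
S3: dominated by S1 (risk 1≤4, cost 158≤203).
S4: not dominated.
S5: dominated by S1 (risk 1≤2, cost 158≤267).
S6: dominated by S1 (risk 1≤2, cost 158≤208).
S7: dominated by S2 (risk 8≤9, cost 106≤113).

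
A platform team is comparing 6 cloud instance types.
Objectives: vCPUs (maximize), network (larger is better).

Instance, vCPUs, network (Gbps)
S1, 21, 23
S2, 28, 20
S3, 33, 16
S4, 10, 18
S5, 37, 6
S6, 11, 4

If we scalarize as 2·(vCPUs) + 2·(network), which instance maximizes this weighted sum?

S1: 2·21 + 2·23 = 88
S2: 2·28 + 2·20 = 96
S3: 2·33 + 2·16 = 98
S4: 2·10 + 2·18 = 56
S5: 2·37 + 2·6 = 86
S6: 2·11 + 2·4 = 30
Highest: S3 at 98.

S3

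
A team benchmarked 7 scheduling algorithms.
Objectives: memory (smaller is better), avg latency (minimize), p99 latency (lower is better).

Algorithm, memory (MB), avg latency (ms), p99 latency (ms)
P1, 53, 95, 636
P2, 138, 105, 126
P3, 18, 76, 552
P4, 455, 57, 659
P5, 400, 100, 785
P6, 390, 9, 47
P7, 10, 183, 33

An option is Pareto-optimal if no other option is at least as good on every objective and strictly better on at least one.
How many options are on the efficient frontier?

4

P1: dominated by P3 (memory 18≤53, avg latency 76≤95, p99 latency 552≤636).
P2: not dominated.
P3: not dominated.
P4: dominated by P6 (memory 390≤455, avg latency 9≤57, p99 latency 47≤659).
P5: dominated by P1 (memory 53≤400, avg latency 95≤100, p99 latency 636≤785).
P6: not dominated (best avg latency).
P7: not dominated (best memory).
Pareto-optimal: P2, P3, P6, P7 → 4.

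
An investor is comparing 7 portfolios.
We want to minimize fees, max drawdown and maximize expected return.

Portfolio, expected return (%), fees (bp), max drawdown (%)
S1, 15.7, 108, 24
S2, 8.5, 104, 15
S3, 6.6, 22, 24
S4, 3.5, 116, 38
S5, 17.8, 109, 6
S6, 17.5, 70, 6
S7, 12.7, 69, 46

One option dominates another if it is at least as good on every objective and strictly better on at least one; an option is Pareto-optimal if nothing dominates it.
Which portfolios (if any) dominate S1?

S6

S6: expected return 17.5≥15.7, fees 70≤108, max drawdown 6≤24 — dominates S1.
Others (S2, S3, S4, S5, S7) are each worse than S1 on at least one objective.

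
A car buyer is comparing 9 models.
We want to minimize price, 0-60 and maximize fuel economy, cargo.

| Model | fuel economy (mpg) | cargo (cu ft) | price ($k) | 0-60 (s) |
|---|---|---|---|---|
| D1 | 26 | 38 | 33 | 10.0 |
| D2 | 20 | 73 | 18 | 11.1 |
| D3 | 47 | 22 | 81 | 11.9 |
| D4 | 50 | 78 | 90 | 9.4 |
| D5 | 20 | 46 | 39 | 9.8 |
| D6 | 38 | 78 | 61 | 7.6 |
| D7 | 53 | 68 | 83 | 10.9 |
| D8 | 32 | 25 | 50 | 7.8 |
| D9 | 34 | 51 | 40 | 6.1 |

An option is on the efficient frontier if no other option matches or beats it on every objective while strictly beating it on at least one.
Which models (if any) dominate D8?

D9

D9: fuel economy 34≥32, cargo 51≥25, price 40≤50, 0-60 6.1≤7.8 — dominates D8.
Others (D1, D2, D3, D4, D5, D6, D7) are each worse than D8 on at least one objective.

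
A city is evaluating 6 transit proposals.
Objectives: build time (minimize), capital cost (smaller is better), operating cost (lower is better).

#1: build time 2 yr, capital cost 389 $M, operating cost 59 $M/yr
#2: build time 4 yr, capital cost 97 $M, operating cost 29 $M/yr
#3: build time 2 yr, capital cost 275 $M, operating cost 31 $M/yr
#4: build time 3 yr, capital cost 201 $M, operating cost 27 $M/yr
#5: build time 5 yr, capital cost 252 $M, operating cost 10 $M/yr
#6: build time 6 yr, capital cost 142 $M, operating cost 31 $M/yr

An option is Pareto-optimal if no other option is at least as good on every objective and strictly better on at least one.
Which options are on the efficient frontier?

#2, #3, #4, #5

#1: dominated by #3 (build time 2≤2, capital cost 275≤389, operating cost 31≤59).
#2: not dominated (best capital cost).
#3: not dominated.
#4: not dominated.
#5: not dominated (best operating cost).
#6: dominated by #2 (build time 4≤6, capital cost 97≤142, operating cost 29≤31).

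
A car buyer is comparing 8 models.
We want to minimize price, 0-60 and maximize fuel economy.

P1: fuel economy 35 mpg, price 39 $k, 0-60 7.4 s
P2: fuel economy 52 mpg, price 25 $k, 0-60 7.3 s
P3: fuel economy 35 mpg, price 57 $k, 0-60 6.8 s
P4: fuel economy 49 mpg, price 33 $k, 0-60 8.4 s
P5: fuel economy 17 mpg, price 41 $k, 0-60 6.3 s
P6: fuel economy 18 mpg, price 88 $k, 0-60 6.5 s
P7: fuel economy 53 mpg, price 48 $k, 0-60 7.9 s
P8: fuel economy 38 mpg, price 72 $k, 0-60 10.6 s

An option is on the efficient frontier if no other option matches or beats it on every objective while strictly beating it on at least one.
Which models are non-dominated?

P2, P3, P5, P6, P7

P1: dominated by P2 (fuel economy 52≥35, price 25≤39, 0-60 7.3≤7.4).
P2: not dominated (best price).
P3: not dominated.
P4: dominated by P2 (fuel economy 52≥49, price 25≤33, 0-60 7.3≤8.4).
P5: not dominated (best 0-60).
P6: not dominated.
P7: not dominated (best fuel economy).
P8: dominated by P2 (fuel economy 52≥38, price 25≤72, 0-60 7.3≤10.6).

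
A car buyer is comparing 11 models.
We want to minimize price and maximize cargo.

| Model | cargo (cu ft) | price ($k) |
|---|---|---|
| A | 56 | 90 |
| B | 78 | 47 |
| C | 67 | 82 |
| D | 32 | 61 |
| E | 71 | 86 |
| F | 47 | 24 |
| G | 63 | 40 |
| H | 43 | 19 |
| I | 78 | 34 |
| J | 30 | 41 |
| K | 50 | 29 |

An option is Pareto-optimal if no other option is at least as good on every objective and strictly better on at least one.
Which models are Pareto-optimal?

F, H, I, K

A: dominated by B (cargo 78≥56, price 47≤90).
B: dominated by I (cargo 78≥78, price 34≤47).
C: dominated by B (cargo 78≥67, price 47≤82).
D: dominated by B (cargo 78≥32, price 47≤61).
E: dominated by B (cargo 78≥71, price 47≤86).
F: not dominated.
G: dominated by I (cargo 78≥63, price 34≤40).
H: not dominated (best price).
I: not dominated.
J: dominated by F (cargo 47≥30, price 24≤41).
K: not dominated.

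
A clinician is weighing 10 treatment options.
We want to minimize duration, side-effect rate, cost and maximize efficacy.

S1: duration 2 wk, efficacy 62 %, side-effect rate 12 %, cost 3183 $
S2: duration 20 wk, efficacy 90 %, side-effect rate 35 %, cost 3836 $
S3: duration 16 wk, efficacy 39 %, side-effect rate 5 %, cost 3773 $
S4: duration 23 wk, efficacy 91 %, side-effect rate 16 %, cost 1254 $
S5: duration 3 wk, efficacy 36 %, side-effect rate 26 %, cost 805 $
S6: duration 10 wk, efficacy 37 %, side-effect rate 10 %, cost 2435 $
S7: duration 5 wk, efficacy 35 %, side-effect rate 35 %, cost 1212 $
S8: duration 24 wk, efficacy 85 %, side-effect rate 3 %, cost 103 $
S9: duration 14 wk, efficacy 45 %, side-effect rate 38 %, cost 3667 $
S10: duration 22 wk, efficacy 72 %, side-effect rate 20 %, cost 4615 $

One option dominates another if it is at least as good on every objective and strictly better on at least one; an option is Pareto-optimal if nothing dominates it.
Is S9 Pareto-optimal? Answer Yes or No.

S1 vs S9: duration 2≤14, efficacy 62≥45, side-effect rate 12≤38, cost 3183≤3667 — S1 is at least as good on every objective and strictly better on at least one, so S1 dominates S9.

No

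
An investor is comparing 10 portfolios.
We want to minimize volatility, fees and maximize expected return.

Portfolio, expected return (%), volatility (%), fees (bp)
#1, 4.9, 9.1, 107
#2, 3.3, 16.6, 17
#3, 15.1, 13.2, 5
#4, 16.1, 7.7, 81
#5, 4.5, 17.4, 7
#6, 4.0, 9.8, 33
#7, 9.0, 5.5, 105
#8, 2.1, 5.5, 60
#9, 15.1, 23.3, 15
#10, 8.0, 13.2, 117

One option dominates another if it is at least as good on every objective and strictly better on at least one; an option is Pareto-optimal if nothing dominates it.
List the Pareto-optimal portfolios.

#1: dominated by #4 (expected return 16.1≥4.9, volatility 7.7≤9.1, fees 81≤107).
#2: dominated by #3 (expected return 15.1≥3.3, volatility 13.2≤16.6, fees 5≤17).
#3: not dominated (best fees).
#4: not dominated (best expected return).
#5: dominated by #3 (expected return 15.1≥4.5, volatility 13.2≤17.4, fees 5≤7).
#6: not dominated.
#7: not dominated.
#8: not dominated.
#9: dominated by #3 (expected return 15.1≥15.1, volatility 13.2≤23.3, fees 5≤15).
#10: dominated by #3 (expected return 15.1≥8.0, volatility 13.2≤13.2, fees 5≤117).

#3, #4, #6, #7, #8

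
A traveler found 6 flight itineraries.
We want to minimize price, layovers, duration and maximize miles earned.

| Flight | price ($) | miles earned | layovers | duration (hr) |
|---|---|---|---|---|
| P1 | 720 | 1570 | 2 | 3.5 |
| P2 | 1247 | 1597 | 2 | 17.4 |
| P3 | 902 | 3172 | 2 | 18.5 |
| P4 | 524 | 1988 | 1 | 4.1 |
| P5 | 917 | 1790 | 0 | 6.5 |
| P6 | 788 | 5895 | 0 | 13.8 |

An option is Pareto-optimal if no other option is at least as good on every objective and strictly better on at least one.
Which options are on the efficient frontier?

P1: not dominated (best duration).
P2: dominated by P4 (price 524≤1247, miles earned 1988≥1597, layovers 1≤2, duration 4.1≤17.4).
P3: dominated by P6 (price 788≤902, miles earned 5895≥3172, layovers 0≤2, duration 13.8≤18.5).
P4: not dominated (best price).
P5: not dominated.
P6: not dominated (best miles earned).

P1, P4, P5, P6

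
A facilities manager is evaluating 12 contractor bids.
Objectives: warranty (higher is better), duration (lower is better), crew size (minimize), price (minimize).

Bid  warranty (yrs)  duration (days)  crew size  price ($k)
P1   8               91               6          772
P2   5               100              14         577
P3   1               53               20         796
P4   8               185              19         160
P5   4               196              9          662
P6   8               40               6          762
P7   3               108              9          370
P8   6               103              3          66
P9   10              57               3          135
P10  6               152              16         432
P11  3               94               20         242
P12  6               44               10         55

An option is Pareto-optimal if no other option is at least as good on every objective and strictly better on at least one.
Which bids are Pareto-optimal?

P6, P8, P9, P12

P1: dominated by P6 (warranty 8≥8, duration 40≤91, crew size 6≤6, price 762≤772).
P2: dominated by P9 (warranty 10≥5, duration 57≤100, crew size 3≤14, price 135≤577).
P3: dominated by P6 (warranty 8≥1, duration 40≤53, crew size 6≤20, price 762≤796).
P4: dominated by P9 (warranty 10≥8, duration 57≤185, crew size 3≤19, price 135≤160).
P5: dominated by P8 (warranty 6≥4, duration 103≤196, crew size 3≤9, price 66≤662).
P6: not dominated (best duration).
P7: dominated by P8 (warranty 6≥3, duration 103≤108, crew size 3≤9, price 66≤370).
P8: not dominated.
P9: not dominated (best warranty).
P10: dominated by P8 (warranty 6≥6, duration 103≤152, crew size 3≤16, price 66≤432).
P11: dominated by P9 (warranty 10≥3, duration 57≤94, crew size 3≤20, price 135≤242).
P12: not dominated (best price).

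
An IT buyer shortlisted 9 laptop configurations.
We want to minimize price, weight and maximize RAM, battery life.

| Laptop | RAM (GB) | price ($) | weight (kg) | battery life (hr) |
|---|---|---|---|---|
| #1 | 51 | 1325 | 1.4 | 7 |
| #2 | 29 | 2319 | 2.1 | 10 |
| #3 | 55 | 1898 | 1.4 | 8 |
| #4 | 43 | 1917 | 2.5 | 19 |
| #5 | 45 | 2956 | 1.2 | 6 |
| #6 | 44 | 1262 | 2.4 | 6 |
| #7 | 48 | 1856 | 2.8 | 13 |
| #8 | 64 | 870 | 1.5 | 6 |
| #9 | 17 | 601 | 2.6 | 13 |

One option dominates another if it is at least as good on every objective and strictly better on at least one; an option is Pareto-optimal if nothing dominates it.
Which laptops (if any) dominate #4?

none

#1: worse on battery life (7 vs 19).
#2: worse on RAM (29 vs 43).
#3: worse on battery life (8 vs 19).
#5: worse on price (2956 vs 1917).
#6: worse on battery life (6 vs 19).
#7: worse on weight (2.8 vs 2.5).
#8: worse on battery life (6 vs 19).
#9: worse on RAM (17 vs 43).
No option dominates #4.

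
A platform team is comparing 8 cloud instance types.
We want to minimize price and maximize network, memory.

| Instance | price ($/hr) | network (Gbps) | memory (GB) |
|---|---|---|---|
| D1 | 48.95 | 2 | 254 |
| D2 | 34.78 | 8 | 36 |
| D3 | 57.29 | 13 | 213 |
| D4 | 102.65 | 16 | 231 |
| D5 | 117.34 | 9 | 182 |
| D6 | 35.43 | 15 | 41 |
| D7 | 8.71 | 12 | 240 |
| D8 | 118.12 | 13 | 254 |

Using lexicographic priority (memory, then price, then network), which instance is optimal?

First maximize memory: best is 254, kept {D1, D8}.
Then minimize price: best is 48.95, kept {D1}.

D1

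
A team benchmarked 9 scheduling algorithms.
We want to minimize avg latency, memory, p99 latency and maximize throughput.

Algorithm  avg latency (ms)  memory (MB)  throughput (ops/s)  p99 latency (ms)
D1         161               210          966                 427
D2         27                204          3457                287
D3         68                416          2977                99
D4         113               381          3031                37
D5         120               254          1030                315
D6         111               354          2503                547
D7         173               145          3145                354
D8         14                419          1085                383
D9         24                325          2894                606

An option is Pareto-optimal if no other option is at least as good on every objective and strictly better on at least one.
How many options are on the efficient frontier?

6

D1: dominated by D2 (avg latency 27≤161, memory 204≤210, throughput 3457≥966, p99 latency 287≤427).
D2: not dominated (best throughput).
D3: not dominated.
D4: not dominated (best p99 latency).
D5: dominated by D2 (avg latency 27≤120, memory 204≤254, throughput 3457≥1030, p99 latency 287≤315).
D6: dominated by D2 (avg latency 27≤111, memory 204≤354, throughput 3457≥2503, p99 latency 287≤547).
D7: not dominated (best memory).
D8: not dominated (best avg latency).
D9: not dominated.
Pareto-optimal: D2, D3, D4, D7, D8, D9 → 6.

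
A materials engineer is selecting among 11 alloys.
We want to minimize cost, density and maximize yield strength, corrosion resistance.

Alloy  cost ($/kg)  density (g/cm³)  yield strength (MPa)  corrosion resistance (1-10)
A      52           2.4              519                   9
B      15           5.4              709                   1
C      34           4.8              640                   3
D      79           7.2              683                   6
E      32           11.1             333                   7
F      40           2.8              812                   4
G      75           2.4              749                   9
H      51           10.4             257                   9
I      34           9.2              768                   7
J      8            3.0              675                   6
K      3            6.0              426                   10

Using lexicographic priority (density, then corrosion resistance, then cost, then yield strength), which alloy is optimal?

A

First minimize density: best is 2.4, kept {A, G}.
Then maximize corrosion resistance: best is 9, kept {A, G}.
Then minimize cost: best is 52, kept {A}.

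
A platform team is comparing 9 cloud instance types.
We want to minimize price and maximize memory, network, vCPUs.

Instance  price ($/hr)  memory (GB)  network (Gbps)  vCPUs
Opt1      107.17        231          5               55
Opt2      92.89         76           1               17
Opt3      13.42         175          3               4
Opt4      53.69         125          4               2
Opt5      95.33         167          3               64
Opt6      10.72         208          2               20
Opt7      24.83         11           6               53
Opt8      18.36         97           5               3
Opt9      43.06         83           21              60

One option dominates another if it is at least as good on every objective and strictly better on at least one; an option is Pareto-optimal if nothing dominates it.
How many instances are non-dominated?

8

Opt1: not dominated (best memory).
Opt2: dominated by Opt6 (price 10.72≤92.89, memory 208≥76, network 2≥1, vCPUs 20≥17).
Opt3: not dominated.
Opt4: not dominated.
Opt5: not dominated (best vCPUs).
Opt6: not dominated (best price).
Opt7: not dominated.
Opt8: not dominated.
Opt9: not dominated (best network).
Pareto-optimal: Opt1, Opt3, Opt4, Opt5, Opt6, Opt7, Opt8, Opt9 → 8.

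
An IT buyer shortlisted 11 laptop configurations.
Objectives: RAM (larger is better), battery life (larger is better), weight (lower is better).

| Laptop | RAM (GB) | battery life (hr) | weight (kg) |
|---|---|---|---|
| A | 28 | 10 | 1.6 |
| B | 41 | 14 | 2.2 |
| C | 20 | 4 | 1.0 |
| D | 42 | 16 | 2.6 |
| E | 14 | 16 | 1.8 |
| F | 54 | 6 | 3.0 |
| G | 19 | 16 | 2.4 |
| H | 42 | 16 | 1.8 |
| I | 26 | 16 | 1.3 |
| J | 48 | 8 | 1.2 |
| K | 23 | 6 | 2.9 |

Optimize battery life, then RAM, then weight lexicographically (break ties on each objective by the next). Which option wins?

First maximize battery life: best is 16, kept {D, E, G, H, I}.
Then maximize RAM: best is 42, kept {D, H}.
Then minimize weight: best is 1.8, kept {H}.

H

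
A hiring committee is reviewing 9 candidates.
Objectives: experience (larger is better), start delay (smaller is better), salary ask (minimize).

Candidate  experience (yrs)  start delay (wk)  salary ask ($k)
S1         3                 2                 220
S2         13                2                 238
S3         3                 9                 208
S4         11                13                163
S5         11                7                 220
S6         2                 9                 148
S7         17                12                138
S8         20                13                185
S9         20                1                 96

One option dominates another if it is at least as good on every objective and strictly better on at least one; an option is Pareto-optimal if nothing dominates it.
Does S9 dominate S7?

S9 vs S7: experience 20≥17, start delay 1≤12, salary ask 96≤138 — S9 is at least as good on every objective with at least one strict improvement.

Yes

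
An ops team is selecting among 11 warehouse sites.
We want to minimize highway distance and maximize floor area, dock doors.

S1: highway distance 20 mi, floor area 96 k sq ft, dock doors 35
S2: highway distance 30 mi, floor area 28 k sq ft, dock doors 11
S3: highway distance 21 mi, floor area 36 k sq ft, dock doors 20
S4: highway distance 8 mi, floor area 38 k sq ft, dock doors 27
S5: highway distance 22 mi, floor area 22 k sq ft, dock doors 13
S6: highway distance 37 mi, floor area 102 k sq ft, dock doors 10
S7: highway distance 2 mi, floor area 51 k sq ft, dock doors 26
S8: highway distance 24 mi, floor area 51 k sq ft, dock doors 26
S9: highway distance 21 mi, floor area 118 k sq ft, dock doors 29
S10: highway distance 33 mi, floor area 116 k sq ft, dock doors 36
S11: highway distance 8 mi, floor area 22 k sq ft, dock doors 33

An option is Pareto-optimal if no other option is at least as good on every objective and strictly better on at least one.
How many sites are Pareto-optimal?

S1: not dominated.
S2: dominated by S1 (highway distance 20≤30, floor area 96≥28, dock doors 35≥11).
S3: dominated by S1 (highway distance 20≤21, floor area 96≥36, dock doors 35≥20).
S4: not dominated.
S5: dominated by S1 (highway distance 20≤22, floor area 96≥22, dock doors 35≥13).
S6: dominated by S9 (highway distance 21≤37, floor area 118≥102, dock doors 29≥10).
S7: not dominated (best highway distance).
S8: dominated by S1 (highway distance 20≤24, floor area 96≥51, dock doors 35≥26).
S9: not dominated (best floor area).
S10: not dominated (best dock doors).
S11: not dominated.
Pareto-optimal: S1, S4, S7, S9, S10, S11 → 6.

6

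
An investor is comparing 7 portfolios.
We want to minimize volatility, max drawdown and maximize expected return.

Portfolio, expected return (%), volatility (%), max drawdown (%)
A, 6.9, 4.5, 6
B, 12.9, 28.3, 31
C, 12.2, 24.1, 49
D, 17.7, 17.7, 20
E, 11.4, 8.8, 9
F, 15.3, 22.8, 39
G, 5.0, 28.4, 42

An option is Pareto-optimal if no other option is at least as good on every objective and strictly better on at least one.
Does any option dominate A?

No

B: worse on volatility (28.3 vs 4.5).
C: worse on volatility (24.1 vs 4.5).
D: worse on volatility (17.7 vs 4.5).
E: worse on volatility (8.8 vs 4.5).
F: worse on volatility (22.8 vs 4.5).
G: worse on expected return (5.0 vs 6.9).
No option is at least as good as A on every objective and strictly better on one.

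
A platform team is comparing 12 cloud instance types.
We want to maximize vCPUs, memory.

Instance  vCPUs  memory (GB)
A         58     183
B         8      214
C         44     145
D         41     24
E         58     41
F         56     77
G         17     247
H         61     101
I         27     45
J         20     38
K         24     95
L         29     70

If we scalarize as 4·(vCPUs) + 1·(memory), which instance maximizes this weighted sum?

A

A: 4·58 + 1·183 = 415
B: 4·8 + 1·214 = 246
C: 4·44 + 1·145 = 321
D: 4·41 + 1·24 = 188
E: 4·58 + 1·41 = 273
F: 4·56 + 1·77 = 301
G: 4·17 + 1·247 = 315
H: 4·61 + 1·101 = 345
I: 4·27 + 1·45 = 153
J: 4·20 + 1·38 = 118
K: 4·24 + 1·95 = 191
L: 4·29 + 1·70 = 186
Highest: A at 415.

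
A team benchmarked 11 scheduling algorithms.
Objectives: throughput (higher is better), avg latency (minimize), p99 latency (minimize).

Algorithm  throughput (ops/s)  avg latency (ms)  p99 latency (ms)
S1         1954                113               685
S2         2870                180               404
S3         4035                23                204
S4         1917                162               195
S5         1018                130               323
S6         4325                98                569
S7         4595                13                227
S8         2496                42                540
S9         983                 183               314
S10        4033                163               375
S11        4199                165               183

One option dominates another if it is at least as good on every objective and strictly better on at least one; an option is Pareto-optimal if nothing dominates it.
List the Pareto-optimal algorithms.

S1: dominated by S3 (throughput 4035≥1954, avg latency 23≤113, p99 latency 204≤685).
S2: dominated by S3 (throughput 4035≥2870, avg latency 23≤180, p99 latency 204≤404).
S3: not dominated.
S4: not dominated.
S5: dominated by S3 (throughput 4035≥1018, avg latency 23≤130, p99 latency 204≤323).
S6: dominated by S7 (throughput 4595≥4325, avg latency 13≤98, p99 latency 227≤569).
S7: not dominated (best throughput).
S8: dominated by S3 (throughput 4035≥2496, avg latency 23≤42, p99 latency 204≤540).
S9: dominated by S3 (throughput 4035≥983, avg latency 23≤183, p99 latency 204≤314).
S10: dominated by S3 (throughput 4035≥4033, avg latency 23≤163, p99 latency 204≤375).
S11: not dominated (best p99 latency).

S3, S4, S7, S11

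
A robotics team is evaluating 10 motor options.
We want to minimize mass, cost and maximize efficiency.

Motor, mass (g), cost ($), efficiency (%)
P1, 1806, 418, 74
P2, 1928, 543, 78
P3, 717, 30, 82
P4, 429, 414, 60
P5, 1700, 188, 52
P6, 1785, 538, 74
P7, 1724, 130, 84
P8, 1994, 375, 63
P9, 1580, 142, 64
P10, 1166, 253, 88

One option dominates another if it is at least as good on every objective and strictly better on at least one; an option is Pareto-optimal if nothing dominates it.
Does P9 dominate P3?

P9 vs P3: P9 is worse on mass (1580 vs 717), so it does not dominate P3.

No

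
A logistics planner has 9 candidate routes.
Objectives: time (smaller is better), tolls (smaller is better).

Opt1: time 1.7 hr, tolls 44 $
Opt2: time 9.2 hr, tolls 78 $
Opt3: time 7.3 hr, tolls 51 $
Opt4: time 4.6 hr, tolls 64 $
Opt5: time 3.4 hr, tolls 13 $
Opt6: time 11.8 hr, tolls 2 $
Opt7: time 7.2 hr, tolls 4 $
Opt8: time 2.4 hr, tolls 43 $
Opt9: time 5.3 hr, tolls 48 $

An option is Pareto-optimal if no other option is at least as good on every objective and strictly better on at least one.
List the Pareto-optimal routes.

Opt1, Opt5, Opt6, Opt7, Opt8

Opt1: not dominated (best time).
Opt2: dominated by Opt1 (time 1.7≤9.2, tolls 44≤78).
Opt3: dominated by Opt1 (time 1.7≤7.3, tolls 44≤51).
Opt4: dominated by Opt1 (time 1.7≤4.6, tolls 44≤64).
Opt5: not dominated.
Opt6: not dominated (best tolls).
Opt7: not dominated.
Opt8: not dominated.
Opt9: dominated by Opt1 (time 1.7≤5.3, tolls 44≤48).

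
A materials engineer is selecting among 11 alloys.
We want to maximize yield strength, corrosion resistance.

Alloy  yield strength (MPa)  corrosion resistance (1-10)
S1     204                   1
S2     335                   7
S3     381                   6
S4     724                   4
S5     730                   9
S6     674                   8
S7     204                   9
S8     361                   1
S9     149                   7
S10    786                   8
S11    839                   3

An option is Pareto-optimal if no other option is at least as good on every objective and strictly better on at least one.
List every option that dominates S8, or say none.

S3, S4, S5, S6, S10, S11

S3: yield strength 381≥361, corrosion resistance 6≥1 — dominates S8.
S4: yield strength 724≥361, corrosion resistance 4≥1 — dominates S8.
S5: yield strength 730≥361, corrosion resistance 9≥1 — dominates S8.
S6: yield strength 674≥361, corrosion resistance 8≥1 — dominates S8.
S10: yield strength 786≥361, corrosion resistance 8≥1 — dominates S8.
S11: yield strength 839≥361, corrosion resistance 3≥1 — dominates S8.
Others (S1, S2, S7, S9) are each worse than S8 on at least one objective.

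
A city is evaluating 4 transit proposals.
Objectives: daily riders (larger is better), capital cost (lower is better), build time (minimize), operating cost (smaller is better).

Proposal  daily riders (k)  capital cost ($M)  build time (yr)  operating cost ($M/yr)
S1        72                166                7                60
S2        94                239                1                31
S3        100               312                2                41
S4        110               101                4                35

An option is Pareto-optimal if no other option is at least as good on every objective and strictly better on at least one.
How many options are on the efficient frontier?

S1: dominated by S4 (daily riders 110≥72, capital cost 101≤166, build time 4≤7, operating cost 35≤60).
S2: not dominated (best build time).
S3: not dominated.
S4: not dominated (best daily riders).
Pareto-optimal: S2, S3, S4 → 3.

3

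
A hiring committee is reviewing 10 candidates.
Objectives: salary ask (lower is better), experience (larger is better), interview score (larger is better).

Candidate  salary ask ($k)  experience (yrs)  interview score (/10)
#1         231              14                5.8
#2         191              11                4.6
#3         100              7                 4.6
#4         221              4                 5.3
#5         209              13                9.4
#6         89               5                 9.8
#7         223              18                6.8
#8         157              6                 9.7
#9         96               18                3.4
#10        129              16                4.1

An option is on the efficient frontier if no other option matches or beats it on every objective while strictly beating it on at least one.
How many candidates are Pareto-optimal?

#1: dominated by #7 (salary ask 223≤231, experience 18≥14, interview score 6.8≥5.8).
#2: not dominated.
#3: not dominated.
#4: dominated by #5 (salary ask 209≤221, experience 13≥4, interview score 9.4≥5.3).
#5: not dominated.
#6: not dominated (best salary ask).
#7: not dominated.
#8: not dominated.
#9: not dominated.
#10: not dominated.
Pareto-optimal: #2, #3, #5, #6, #7, #8, #9, #10 → 8.

8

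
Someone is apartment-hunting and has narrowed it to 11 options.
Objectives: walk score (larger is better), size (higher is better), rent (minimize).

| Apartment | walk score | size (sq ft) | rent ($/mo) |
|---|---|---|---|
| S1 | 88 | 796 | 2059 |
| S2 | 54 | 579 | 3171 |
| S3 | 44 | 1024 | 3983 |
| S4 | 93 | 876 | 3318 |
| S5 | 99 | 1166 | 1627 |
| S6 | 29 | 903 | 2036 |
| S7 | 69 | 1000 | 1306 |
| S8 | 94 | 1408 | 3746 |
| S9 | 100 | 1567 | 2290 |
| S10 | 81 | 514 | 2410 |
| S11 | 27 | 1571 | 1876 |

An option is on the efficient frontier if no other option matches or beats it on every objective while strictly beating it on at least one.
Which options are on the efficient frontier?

S5, S7, S9, S11

S1: dominated by S5 (walk score 99≥88, size 1166≥796, rent 1627≤2059).
S2: dominated by S1 (walk score 88≥54, size 796≥579, rent 2059≤3171).
S3: dominated by S5 (walk score 99≥44, size 1166≥1024, rent 1627≤3983).
S4: dominated by S5 (walk score 99≥93, size 1166≥876, rent 1627≤3318).
S5: not dominated.
S6: dominated by S5 (walk score 99≥29, size 1166≥903, rent 1627≤2036).
S7: not dominated (best rent).
S8: dominated by S9 (walk score 100≥94, size 1567≥1408, rent 2290≤3746).
S9: not dominated (best walk score).
S10: dominated by S1 (walk score 88≥81, size 796≥514, rent 2059≤2410).
S11: not dominated (best size).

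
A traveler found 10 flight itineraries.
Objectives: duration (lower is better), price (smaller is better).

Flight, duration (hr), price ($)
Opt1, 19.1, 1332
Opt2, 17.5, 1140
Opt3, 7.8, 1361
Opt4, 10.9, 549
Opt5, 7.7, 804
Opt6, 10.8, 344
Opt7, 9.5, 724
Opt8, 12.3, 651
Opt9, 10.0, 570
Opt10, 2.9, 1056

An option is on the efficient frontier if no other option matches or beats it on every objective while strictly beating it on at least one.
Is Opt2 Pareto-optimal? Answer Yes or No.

Opt4 vs Opt2: duration 10.9≤17.5, price 549≤1140 — Opt4 is at least as good on every objective and strictly better on at least one, so Opt4 dominates Opt2.

No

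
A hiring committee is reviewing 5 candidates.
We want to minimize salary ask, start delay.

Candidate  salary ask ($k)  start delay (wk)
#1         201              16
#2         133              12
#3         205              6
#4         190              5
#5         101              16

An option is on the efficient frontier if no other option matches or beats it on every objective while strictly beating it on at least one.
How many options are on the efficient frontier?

3

#1: dominated by #2 (salary ask 133≤201, start delay 12≤16).
#2: not dominated.
#3: dominated by #4 (salary ask 190≤205, start delay 5≤6).
#4: not dominated (best start delay).
#5: not dominated (best salary ask).
Pareto-optimal: #2, #4, #5 → 3.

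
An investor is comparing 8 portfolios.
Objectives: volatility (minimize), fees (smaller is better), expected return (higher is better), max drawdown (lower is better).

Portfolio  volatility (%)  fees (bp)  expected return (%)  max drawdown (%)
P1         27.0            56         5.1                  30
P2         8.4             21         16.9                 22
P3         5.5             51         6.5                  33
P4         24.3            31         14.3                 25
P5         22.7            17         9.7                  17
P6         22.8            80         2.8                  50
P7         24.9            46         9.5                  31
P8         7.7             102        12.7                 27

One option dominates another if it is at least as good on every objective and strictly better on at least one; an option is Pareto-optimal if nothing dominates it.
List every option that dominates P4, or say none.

P2

P2: volatility 8.4≤24.3, fees 21≤31, expected return 16.9≥14.3, max drawdown 22≤25 — dominates P4.
Others (P1, P3, P5, P6, P7, P8) are each worse than P4 on at least one objective.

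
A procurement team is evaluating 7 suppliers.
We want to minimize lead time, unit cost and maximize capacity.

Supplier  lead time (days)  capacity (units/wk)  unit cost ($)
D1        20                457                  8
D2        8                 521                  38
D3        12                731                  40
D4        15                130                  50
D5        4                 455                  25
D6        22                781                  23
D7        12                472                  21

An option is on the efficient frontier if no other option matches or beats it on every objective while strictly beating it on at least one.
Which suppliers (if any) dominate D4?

D2, D3, D5, D7

D2: lead time 8≤15, capacity 521≥130, unit cost 38≤50 — dominates D4.
D3: lead time 12≤15, capacity 731≥130, unit cost 40≤50 — dominates D4.
D5: lead time 4≤15, capacity 455≥130, unit cost 25≤50 — dominates D4.
D7: lead time 12≤15, capacity 472≥130, unit cost 21≤50 — dominates D4.
Others (D1, D6) are each worse than D4 on at least one objective.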